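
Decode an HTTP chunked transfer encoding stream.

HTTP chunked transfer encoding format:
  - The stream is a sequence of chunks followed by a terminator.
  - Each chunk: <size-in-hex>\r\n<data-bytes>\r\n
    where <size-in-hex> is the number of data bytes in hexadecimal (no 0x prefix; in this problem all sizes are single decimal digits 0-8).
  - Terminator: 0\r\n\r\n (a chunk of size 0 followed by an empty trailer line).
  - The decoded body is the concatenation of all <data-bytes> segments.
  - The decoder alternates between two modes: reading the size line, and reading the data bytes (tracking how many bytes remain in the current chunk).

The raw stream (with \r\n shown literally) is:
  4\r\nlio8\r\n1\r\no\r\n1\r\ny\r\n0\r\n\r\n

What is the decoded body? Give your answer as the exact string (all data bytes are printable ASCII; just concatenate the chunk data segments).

Answer: lio8oy

Derivation:
Chunk 1: stream[0..1]='4' size=0x4=4, data at stream[3..7]='lio8' -> body[0..4], body so far='lio8'
Chunk 2: stream[9..10]='1' size=0x1=1, data at stream[12..13]='o' -> body[4..5], body so far='lio8o'
Chunk 3: stream[15..16]='1' size=0x1=1, data at stream[18..19]='y' -> body[5..6], body so far='lio8oy'
Chunk 4: stream[21..22]='0' size=0 (terminator). Final body='lio8oy' (6 bytes)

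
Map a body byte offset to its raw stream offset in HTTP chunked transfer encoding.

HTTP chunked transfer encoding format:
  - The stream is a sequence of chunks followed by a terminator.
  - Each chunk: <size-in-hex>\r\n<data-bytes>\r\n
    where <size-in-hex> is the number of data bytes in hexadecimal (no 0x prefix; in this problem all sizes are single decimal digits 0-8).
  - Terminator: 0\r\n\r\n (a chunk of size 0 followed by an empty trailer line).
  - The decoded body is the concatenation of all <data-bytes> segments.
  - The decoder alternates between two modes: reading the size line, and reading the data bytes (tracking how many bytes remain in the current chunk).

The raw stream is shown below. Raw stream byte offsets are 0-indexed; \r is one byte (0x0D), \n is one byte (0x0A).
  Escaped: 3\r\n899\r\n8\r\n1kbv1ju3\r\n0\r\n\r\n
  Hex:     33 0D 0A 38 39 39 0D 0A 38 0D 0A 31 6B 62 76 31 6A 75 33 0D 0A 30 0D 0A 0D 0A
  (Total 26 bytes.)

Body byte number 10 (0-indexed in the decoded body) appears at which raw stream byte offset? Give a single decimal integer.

Chunk 1: stream[0..1]='3' size=0x3=3, data at stream[3..6]='899' -> body[0..3], body so far='899'
Chunk 2: stream[8..9]='8' size=0x8=8, data at stream[11..19]='1kbv1ju3' -> body[3..11], body so far='8991kbv1ju3'
Chunk 3: stream[21..22]='0' size=0 (terminator). Final body='8991kbv1ju3' (11 bytes)
Body byte 10 at stream offset 18

Answer: 18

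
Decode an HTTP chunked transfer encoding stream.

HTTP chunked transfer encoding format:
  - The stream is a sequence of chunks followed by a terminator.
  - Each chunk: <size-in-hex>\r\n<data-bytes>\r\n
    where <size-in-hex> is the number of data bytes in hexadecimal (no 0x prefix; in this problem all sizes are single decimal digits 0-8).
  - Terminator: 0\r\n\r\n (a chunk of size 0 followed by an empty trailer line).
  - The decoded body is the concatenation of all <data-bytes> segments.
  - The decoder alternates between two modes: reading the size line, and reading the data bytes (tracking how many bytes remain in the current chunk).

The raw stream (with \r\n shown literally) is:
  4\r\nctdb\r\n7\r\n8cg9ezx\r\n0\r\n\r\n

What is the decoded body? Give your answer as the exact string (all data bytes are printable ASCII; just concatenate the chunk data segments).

Chunk 1: stream[0..1]='4' size=0x4=4, data at stream[3..7]='ctdb' -> body[0..4], body so far='ctdb'
Chunk 2: stream[9..10]='7' size=0x7=7, data at stream[12..19]='8cg9ezx' -> body[4..11], body so far='ctdb8cg9ezx'
Chunk 3: stream[21..22]='0' size=0 (terminator). Final body='ctdb8cg9ezx' (11 bytes)

Answer: ctdb8cg9ezx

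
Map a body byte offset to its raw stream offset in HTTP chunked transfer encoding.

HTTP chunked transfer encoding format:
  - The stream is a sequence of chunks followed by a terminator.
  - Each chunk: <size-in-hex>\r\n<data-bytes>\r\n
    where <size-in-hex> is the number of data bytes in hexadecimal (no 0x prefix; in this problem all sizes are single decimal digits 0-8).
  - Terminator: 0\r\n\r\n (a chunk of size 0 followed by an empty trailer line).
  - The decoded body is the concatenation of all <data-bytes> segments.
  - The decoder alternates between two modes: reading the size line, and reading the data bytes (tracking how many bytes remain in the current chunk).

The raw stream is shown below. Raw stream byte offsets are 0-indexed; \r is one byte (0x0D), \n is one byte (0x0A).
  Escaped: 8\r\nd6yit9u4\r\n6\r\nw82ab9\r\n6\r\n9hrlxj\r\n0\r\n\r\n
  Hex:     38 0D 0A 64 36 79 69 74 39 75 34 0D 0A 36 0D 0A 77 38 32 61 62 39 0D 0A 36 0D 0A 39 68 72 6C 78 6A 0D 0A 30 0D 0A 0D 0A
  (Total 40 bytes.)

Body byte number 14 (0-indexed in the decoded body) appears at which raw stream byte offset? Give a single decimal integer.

Chunk 1: stream[0..1]='8' size=0x8=8, data at stream[3..11]='d6yit9u4' -> body[0..8], body so far='d6yit9u4'
Chunk 2: stream[13..14]='6' size=0x6=6, data at stream[16..22]='w82ab9' -> body[8..14], body so far='d6yit9u4w82ab9'
Chunk 3: stream[24..25]='6' size=0x6=6, data at stream[27..33]='9hrlxj' -> body[14..20], body so far='d6yit9u4w82ab99hrlxj'
Chunk 4: stream[35..36]='0' size=0 (terminator). Final body='d6yit9u4w82ab99hrlxj' (20 bytes)
Body byte 14 at stream offset 27

Answer: 27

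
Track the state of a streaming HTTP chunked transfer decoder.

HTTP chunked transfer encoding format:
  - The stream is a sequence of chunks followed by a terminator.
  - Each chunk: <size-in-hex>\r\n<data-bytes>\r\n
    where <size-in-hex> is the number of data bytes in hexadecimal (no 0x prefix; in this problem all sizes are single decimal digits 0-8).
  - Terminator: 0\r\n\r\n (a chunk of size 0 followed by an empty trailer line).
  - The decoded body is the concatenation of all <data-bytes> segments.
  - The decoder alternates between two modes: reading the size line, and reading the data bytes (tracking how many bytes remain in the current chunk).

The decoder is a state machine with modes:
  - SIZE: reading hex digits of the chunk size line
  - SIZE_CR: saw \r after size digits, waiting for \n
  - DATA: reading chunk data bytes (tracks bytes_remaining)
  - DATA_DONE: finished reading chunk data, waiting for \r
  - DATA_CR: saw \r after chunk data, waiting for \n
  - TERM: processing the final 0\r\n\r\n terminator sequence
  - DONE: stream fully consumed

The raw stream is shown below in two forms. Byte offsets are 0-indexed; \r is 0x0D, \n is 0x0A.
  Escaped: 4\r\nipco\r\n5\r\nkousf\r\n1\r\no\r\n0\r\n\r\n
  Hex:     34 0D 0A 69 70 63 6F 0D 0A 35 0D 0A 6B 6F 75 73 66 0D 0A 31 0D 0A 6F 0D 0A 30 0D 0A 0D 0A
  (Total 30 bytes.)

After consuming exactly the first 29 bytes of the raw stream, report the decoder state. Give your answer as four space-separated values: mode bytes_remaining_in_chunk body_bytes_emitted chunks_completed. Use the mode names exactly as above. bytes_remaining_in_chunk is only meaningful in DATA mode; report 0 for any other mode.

Answer: TERM 0 10 3

Derivation:
Byte 0 = '4': mode=SIZE remaining=0 emitted=0 chunks_done=0
Byte 1 = 0x0D: mode=SIZE_CR remaining=0 emitted=0 chunks_done=0
Byte 2 = 0x0A: mode=DATA remaining=4 emitted=0 chunks_done=0
Byte 3 = 'i': mode=DATA remaining=3 emitted=1 chunks_done=0
Byte 4 = 'p': mode=DATA remaining=2 emitted=2 chunks_done=0
Byte 5 = 'c': mode=DATA remaining=1 emitted=3 chunks_done=0
Byte 6 = 'o': mode=DATA_DONE remaining=0 emitted=4 chunks_done=0
Byte 7 = 0x0D: mode=DATA_CR remaining=0 emitted=4 chunks_done=0
Byte 8 = 0x0A: mode=SIZE remaining=0 emitted=4 chunks_done=1
Byte 9 = '5': mode=SIZE remaining=0 emitted=4 chunks_done=1
Byte 10 = 0x0D: mode=SIZE_CR remaining=0 emitted=4 chunks_done=1
Byte 11 = 0x0A: mode=DATA remaining=5 emitted=4 chunks_done=1
Byte 12 = 'k': mode=DATA remaining=4 emitted=5 chunks_done=1
Byte 13 = 'o': mode=DATA remaining=3 emitted=6 chunks_done=1
Byte 14 = 'u': mode=DATA remaining=2 emitted=7 chunks_done=1
Byte 15 = 's': mode=DATA remaining=1 emitted=8 chunks_done=1
Byte 16 = 'f': mode=DATA_DONE remaining=0 emitted=9 chunks_done=1
Byte 17 = 0x0D: mode=DATA_CR remaining=0 emitted=9 chunks_done=1
Byte 18 = 0x0A: mode=SIZE remaining=0 emitted=9 chunks_done=2
Byte 19 = '1': mode=SIZE remaining=0 emitted=9 chunks_done=2
Byte 20 = 0x0D: mode=SIZE_CR remaining=0 emitted=9 chunks_done=2
Byte 21 = 0x0A: mode=DATA remaining=1 emitted=9 chunks_done=2
Byte 22 = 'o': mode=DATA_DONE remaining=0 emitted=10 chunks_done=2
Byte 23 = 0x0D: mode=DATA_CR remaining=0 emitted=10 chunks_done=2
Byte 24 = 0x0A: mode=SIZE remaining=0 emitted=10 chunks_done=3
Byte 25 = '0': mode=SIZE remaining=0 emitted=10 chunks_done=3
Byte 26 = 0x0D: mode=SIZE_CR remaining=0 emitted=10 chunks_done=3
Byte 27 = 0x0A: mode=TERM remaining=0 emitted=10 chunks_done=3
Byte 28 = 0x0D: mode=TERM remaining=0 emitted=10 chunks_done=3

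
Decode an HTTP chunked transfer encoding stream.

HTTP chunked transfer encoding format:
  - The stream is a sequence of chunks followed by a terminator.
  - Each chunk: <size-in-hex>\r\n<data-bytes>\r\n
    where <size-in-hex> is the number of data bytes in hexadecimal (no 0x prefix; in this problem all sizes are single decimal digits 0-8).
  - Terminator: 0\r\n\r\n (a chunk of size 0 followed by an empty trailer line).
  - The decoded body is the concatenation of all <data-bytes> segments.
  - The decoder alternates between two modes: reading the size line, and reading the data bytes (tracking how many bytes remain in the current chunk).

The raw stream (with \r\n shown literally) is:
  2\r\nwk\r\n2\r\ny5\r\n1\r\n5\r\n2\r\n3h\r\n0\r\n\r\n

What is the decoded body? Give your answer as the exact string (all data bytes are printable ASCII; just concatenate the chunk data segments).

Chunk 1: stream[0..1]='2' size=0x2=2, data at stream[3..5]='wk' -> body[0..2], body so far='wk'
Chunk 2: stream[7..8]='2' size=0x2=2, data at stream[10..12]='y5' -> body[2..4], body so far='wky5'
Chunk 3: stream[14..15]='1' size=0x1=1, data at stream[17..18]='5' -> body[4..5], body so far='wky55'
Chunk 4: stream[20..21]='2' size=0x2=2, data at stream[23..25]='3h' -> body[5..7], body so far='wky553h'
Chunk 5: stream[27..28]='0' size=0 (terminator). Final body='wky553h' (7 bytes)

Answer: wky553h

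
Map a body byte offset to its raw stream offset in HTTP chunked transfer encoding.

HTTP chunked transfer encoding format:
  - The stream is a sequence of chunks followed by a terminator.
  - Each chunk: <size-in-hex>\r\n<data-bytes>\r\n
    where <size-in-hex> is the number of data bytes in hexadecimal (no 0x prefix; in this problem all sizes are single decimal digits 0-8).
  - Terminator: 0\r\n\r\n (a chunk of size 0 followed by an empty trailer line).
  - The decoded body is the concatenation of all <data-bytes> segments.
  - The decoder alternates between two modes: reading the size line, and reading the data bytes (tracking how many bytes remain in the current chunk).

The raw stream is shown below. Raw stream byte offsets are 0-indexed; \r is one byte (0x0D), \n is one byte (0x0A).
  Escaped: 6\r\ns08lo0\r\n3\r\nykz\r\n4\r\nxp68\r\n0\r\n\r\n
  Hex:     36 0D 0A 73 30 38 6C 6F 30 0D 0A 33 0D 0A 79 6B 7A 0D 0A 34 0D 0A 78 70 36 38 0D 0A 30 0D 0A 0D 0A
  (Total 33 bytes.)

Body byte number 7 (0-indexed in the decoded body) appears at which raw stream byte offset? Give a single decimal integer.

Answer: 15

Derivation:
Chunk 1: stream[0..1]='6' size=0x6=6, data at stream[3..9]='s08lo0' -> body[0..6], body so far='s08lo0'
Chunk 2: stream[11..12]='3' size=0x3=3, data at stream[14..17]='ykz' -> body[6..9], body so far='s08lo0ykz'
Chunk 3: stream[19..20]='4' size=0x4=4, data at stream[22..26]='xp68' -> body[9..13], body so far='s08lo0ykzxp68'
Chunk 4: stream[28..29]='0' size=0 (terminator). Final body='s08lo0ykzxp68' (13 bytes)
Body byte 7 at stream offset 15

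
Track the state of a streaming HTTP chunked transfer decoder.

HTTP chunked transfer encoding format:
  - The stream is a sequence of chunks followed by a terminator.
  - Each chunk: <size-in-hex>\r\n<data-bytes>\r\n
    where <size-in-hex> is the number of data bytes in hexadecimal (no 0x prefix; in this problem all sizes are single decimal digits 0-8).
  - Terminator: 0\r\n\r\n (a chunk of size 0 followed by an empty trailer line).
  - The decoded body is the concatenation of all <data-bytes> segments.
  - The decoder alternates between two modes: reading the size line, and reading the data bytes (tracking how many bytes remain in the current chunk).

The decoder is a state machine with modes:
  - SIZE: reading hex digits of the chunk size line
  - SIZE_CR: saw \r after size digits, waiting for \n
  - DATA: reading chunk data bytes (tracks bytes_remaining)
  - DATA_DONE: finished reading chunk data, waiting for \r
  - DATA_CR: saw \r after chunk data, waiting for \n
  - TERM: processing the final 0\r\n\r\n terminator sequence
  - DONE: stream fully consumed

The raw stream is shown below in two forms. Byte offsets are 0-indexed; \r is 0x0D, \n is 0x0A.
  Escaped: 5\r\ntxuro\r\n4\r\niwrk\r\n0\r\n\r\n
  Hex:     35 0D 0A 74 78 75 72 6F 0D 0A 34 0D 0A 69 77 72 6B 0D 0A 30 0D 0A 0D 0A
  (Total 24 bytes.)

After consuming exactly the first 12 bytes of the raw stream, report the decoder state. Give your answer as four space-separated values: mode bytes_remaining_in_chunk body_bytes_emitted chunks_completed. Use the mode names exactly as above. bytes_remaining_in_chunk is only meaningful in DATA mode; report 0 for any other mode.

Byte 0 = '5': mode=SIZE remaining=0 emitted=0 chunks_done=0
Byte 1 = 0x0D: mode=SIZE_CR remaining=0 emitted=0 chunks_done=0
Byte 2 = 0x0A: mode=DATA remaining=5 emitted=0 chunks_done=0
Byte 3 = 't': mode=DATA remaining=4 emitted=1 chunks_done=0
Byte 4 = 'x': mode=DATA remaining=3 emitted=2 chunks_done=0
Byte 5 = 'u': mode=DATA remaining=2 emitted=3 chunks_done=0
Byte 6 = 'r': mode=DATA remaining=1 emitted=4 chunks_done=0
Byte 7 = 'o': mode=DATA_DONE remaining=0 emitted=5 chunks_done=0
Byte 8 = 0x0D: mode=DATA_CR remaining=0 emitted=5 chunks_done=0
Byte 9 = 0x0A: mode=SIZE remaining=0 emitted=5 chunks_done=1
Byte 10 = '4': mode=SIZE remaining=0 emitted=5 chunks_done=1
Byte 11 = 0x0D: mode=SIZE_CR remaining=0 emitted=5 chunks_done=1

Answer: SIZE_CR 0 5 1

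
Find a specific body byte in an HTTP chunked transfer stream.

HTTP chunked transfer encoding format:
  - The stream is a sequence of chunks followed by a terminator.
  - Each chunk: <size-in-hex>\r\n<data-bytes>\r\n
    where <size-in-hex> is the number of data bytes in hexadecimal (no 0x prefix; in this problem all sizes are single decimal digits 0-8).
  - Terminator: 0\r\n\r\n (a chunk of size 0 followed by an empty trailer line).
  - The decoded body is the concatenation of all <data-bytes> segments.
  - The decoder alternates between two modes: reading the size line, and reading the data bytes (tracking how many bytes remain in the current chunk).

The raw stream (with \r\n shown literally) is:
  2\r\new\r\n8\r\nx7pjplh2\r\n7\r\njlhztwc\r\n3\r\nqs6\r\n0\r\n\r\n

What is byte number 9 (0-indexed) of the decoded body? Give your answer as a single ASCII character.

Chunk 1: stream[0..1]='2' size=0x2=2, data at stream[3..5]='ew' -> body[0..2], body so far='ew'
Chunk 2: stream[7..8]='8' size=0x8=8, data at stream[10..18]='x7pjplh2' -> body[2..10], body so far='ewx7pjplh2'
Chunk 3: stream[20..21]='7' size=0x7=7, data at stream[23..30]='jlhztwc' -> body[10..17], body so far='ewx7pjplh2jlhztwc'
Chunk 4: stream[32..33]='3' size=0x3=3, data at stream[35..38]='qs6' -> body[17..20], body so far='ewx7pjplh2jlhztwcqs6'
Chunk 5: stream[40..41]='0' size=0 (terminator). Final body='ewx7pjplh2jlhztwcqs6' (20 bytes)
Body byte 9 = '2'

Answer: 2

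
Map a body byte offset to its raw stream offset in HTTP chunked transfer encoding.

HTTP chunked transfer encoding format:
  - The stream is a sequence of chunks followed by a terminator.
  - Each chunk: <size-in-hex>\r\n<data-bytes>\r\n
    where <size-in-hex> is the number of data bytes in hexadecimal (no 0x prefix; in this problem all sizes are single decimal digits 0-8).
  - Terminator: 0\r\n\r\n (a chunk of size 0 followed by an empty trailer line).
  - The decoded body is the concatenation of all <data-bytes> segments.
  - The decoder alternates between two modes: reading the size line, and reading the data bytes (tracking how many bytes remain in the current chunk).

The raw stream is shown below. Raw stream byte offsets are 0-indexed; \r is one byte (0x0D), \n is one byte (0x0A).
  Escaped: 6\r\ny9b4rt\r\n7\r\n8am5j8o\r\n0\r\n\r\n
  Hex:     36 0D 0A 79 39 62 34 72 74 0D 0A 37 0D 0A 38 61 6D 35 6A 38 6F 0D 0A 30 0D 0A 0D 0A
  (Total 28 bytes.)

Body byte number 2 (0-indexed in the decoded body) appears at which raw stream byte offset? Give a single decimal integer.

Chunk 1: stream[0..1]='6' size=0x6=6, data at stream[3..9]='y9b4rt' -> body[0..6], body so far='y9b4rt'
Chunk 2: stream[11..12]='7' size=0x7=7, data at stream[14..21]='8am5j8o' -> body[6..13], body so far='y9b4rt8am5j8o'
Chunk 3: stream[23..24]='0' size=0 (terminator). Final body='y9b4rt8am5j8o' (13 bytes)
Body byte 2 at stream offset 5

Answer: 5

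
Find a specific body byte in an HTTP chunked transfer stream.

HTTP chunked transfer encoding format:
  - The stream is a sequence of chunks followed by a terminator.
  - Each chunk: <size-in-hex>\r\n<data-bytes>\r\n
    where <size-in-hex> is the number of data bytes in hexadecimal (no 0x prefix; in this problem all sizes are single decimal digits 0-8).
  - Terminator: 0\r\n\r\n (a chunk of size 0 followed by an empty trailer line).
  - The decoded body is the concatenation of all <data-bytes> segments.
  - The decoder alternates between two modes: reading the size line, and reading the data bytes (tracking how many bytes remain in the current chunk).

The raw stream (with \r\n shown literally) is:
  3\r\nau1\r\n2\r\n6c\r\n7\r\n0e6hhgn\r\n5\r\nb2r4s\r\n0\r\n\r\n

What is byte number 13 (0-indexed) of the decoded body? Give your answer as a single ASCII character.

Chunk 1: stream[0..1]='3' size=0x3=3, data at stream[3..6]='au1' -> body[0..3], body so far='au1'
Chunk 2: stream[8..9]='2' size=0x2=2, data at stream[11..13]='6c' -> body[3..5], body so far='au16c'
Chunk 3: stream[15..16]='7' size=0x7=7, data at stream[18..25]='0e6hhgn' -> body[5..12], body so far='au16c0e6hhgn'
Chunk 4: stream[27..28]='5' size=0x5=5, data at stream[30..35]='b2r4s' -> body[12..17], body so far='au16c0e6hhgnb2r4s'
Chunk 5: stream[37..38]='0' size=0 (terminator). Final body='au16c0e6hhgnb2r4s' (17 bytes)
Body byte 13 = '2'

Answer: 2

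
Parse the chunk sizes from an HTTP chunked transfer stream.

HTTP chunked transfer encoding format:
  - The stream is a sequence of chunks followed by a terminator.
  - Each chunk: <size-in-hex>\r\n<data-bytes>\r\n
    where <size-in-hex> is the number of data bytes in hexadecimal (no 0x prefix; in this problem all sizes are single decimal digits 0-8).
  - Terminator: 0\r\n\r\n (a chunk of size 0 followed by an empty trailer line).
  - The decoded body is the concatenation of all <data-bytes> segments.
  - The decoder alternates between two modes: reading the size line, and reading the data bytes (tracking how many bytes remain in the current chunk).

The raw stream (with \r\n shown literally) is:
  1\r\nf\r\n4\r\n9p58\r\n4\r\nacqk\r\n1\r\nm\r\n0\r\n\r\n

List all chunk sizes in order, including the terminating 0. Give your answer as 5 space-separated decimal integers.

Answer: 1 4 4 1 0

Derivation:
Chunk 1: stream[0..1]='1' size=0x1=1, data at stream[3..4]='f' -> body[0..1], body so far='f'
Chunk 2: stream[6..7]='4' size=0x4=4, data at stream[9..13]='9p58' -> body[1..5], body so far='f9p58'
Chunk 3: stream[15..16]='4' size=0x4=4, data at stream[18..22]='acqk' -> body[5..9], body so far='f9p58acqk'
Chunk 4: stream[24..25]='1' size=0x1=1, data at stream[27..28]='m' -> body[9..10], body so far='f9p58acqkm'
Chunk 5: stream[30..31]='0' size=0 (terminator). Final body='f9p58acqkm' (10 bytes)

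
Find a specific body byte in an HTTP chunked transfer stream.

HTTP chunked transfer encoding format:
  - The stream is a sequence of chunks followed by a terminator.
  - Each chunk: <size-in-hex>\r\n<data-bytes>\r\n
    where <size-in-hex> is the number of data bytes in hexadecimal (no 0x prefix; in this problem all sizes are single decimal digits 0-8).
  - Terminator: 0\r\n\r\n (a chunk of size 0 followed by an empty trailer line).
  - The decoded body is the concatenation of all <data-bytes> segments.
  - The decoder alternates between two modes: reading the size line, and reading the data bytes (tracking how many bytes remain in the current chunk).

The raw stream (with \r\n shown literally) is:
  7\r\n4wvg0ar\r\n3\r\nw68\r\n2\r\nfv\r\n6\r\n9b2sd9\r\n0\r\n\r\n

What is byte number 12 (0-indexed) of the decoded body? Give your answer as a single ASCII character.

Answer: 9

Derivation:
Chunk 1: stream[0..1]='7' size=0x7=7, data at stream[3..10]='4wvg0ar' -> body[0..7], body so far='4wvg0ar'
Chunk 2: stream[12..13]='3' size=0x3=3, data at stream[15..18]='w68' -> body[7..10], body so far='4wvg0arw68'
Chunk 3: stream[20..21]='2' size=0x2=2, data at stream[23..25]='fv' -> body[10..12], body so far='4wvg0arw68fv'
Chunk 4: stream[27..28]='6' size=0x6=6, data at stream[30..36]='9b2sd9' -> body[12..18], body so far='4wvg0arw68fv9b2sd9'
Chunk 5: stream[38..39]='0' size=0 (terminator). Final body='4wvg0arw68fv9b2sd9' (18 bytes)
Body byte 12 = '9'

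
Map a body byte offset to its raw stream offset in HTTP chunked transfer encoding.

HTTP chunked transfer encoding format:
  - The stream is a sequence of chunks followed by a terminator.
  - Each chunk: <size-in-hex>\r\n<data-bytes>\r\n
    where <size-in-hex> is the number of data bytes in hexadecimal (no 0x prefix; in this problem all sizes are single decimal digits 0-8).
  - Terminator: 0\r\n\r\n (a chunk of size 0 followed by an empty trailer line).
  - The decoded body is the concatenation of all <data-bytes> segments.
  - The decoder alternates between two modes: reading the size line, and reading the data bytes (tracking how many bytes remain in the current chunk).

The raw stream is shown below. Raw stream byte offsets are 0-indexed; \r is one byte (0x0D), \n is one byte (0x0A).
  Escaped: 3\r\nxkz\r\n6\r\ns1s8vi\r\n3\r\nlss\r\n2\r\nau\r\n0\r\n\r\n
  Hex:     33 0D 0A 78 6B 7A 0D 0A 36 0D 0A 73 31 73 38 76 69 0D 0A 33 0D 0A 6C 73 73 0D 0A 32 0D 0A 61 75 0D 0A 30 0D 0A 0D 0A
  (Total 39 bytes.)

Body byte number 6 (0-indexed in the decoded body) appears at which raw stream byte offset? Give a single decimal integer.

Answer: 14

Derivation:
Chunk 1: stream[0..1]='3' size=0x3=3, data at stream[3..6]='xkz' -> body[0..3], body so far='xkz'
Chunk 2: stream[8..9]='6' size=0x6=6, data at stream[11..17]='s1s8vi' -> body[3..9], body so far='xkzs1s8vi'
Chunk 3: stream[19..20]='3' size=0x3=3, data at stream[22..25]='lss' -> body[9..12], body so far='xkzs1s8vilss'
Chunk 4: stream[27..28]='2' size=0x2=2, data at stream[30..32]='au' -> body[12..14], body so far='xkzs1s8vilssau'
Chunk 5: stream[34..35]='0' size=0 (terminator). Final body='xkzs1s8vilssau' (14 bytes)
Body byte 6 at stream offset 14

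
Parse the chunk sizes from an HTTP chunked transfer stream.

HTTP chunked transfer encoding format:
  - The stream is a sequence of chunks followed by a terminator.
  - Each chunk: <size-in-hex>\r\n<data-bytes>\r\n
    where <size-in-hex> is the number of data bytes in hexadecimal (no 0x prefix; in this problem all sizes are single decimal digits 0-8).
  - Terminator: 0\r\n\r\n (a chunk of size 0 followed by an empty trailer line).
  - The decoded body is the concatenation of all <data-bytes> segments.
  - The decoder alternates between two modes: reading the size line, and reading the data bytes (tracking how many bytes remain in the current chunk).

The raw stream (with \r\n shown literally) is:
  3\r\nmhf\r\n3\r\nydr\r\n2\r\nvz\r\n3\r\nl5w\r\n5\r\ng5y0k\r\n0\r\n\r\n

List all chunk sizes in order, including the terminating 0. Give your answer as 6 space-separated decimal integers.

Chunk 1: stream[0..1]='3' size=0x3=3, data at stream[3..6]='mhf' -> body[0..3], body so far='mhf'
Chunk 2: stream[8..9]='3' size=0x3=3, data at stream[11..14]='ydr' -> body[3..6], body so far='mhfydr'
Chunk 3: stream[16..17]='2' size=0x2=2, data at stream[19..21]='vz' -> body[6..8], body so far='mhfydrvz'
Chunk 4: stream[23..24]='3' size=0x3=3, data at stream[26..29]='l5w' -> body[8..11], body so far='mhfydrvzl5w'
Chunk 5: stream[31..32]='5' size=0x5=5, data at stream[34..39]='g5y0k' -> body[11..16], body so far='mhfydrvzl5wg5y0k'
Chunk 6: stream[41..42]='0' size=0 (terminator). Final body='mhfydrvzl5wg5y0k' (16 bytes)

Answer: 3 3 2 3 5 0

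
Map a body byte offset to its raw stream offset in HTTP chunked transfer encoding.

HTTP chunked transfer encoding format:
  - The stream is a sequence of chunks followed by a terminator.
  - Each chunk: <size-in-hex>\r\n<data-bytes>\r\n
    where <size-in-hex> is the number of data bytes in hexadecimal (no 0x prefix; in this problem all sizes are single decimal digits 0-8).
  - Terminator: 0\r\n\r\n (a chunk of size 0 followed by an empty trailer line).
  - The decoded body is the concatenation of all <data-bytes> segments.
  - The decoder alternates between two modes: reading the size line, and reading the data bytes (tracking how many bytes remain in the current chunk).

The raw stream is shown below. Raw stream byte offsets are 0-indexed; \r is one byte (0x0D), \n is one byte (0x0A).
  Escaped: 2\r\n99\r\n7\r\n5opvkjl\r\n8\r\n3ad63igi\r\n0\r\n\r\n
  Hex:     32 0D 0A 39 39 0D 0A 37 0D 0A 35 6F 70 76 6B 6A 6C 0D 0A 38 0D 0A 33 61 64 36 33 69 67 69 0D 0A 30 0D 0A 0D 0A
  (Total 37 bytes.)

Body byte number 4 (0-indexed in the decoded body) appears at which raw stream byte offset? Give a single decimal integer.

Chunk 1: stream[0..1]='2' size=0x2=2, data at stream[3..5]='99' -> body[0..2], body so far='99'
Chunk 2: stream[7..8]='7' size=0x7=7, data at stream[10..17]='5opvkjl' -> body[2..9], body so far='995opvkjl'
Chunk 3: stream[19..20]='8' size=0x8=8, data at stream[22..30]='3ad63igi' -> body[9..17], body so far='995opvkjl3ad63igi'
Chunk 4: stream[32..33]='0' size=0 (terminator). Final body='995opvkjl3ad63igi' (17 bytes)
Body byte 4 at stream offset 12

Answer: 12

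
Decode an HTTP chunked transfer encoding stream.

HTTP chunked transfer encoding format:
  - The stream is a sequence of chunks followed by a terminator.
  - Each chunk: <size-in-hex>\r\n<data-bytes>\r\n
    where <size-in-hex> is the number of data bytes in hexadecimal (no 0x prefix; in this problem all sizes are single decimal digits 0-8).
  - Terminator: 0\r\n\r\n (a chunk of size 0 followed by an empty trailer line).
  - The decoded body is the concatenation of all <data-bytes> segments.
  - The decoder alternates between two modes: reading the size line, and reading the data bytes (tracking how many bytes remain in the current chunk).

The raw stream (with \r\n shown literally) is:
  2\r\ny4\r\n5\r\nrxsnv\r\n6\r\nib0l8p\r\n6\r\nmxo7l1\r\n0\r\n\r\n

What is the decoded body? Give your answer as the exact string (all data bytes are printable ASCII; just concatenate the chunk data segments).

Chunk 1: stream[0..1]='2' size=0x2=2, data at stream[3..5]='y4' -> body[0..2], body so far='y4'
Chunk 2: stream[7..8]='5' size=0x5=5, data at stream[10..15]='rxsnv' -> body[2..7], body so far='y4rxsnv'
Chunk 3: stream[17..18]='6' size=0x6=6, data at stream[20..26]='ib0l8p' -> body[7..13], body so far='y4rxsnvib0l8p'
Chunk 4: stream[28..29]='6' size=0x6=6, data at stream[31..37]='mxo7l1' -> body[13..19], body so far='y4rxsnvib0l8pmxo7l1'
Chunk 5: stream[39..40]='0' size=0 (terminator). Final body='y4rxsnvib0l8pmxo7l1' (19 bytes)

Answer: y4rxsnvib0l8pmxo7l1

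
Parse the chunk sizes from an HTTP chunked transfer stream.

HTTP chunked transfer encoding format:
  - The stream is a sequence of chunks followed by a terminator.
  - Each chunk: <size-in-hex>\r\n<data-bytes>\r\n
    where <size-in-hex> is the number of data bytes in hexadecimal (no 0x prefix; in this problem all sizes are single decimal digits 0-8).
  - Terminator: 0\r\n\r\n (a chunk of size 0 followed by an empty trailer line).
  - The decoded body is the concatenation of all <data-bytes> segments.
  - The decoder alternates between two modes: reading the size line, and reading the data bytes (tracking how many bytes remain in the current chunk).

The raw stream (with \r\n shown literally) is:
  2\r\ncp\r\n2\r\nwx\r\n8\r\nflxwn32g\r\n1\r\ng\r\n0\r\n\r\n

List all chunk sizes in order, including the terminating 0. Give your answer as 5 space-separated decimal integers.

Chunk 1: stream[0..1]='2' size=0x2=2, data at stream[3..5]='cp' -> body[0..2], body so far='cp'
Chunk 2: stream[7..8]='2' size=0x2=2, data at stream[10..12]='wx' -> body[2..4], body so far='cpwx'
Chunk 3: stream[14..15]='8' size=0x8=8, data at stream[17..25]='flxwn32g' -> body[4..12], body so far='cpwxflxwn32g'
Chunk 4: stream[27..28]='1' size=0x1=1, data at stream[30..31]='g' -> body[12..13], body so far='cpwxflxwn32gg'
Chunk 5: stream[33..34]='0' size=0 (terminator). Final body='cpwxflxwn32gg' (13 bytes)

Answer: 2 2 8 1 0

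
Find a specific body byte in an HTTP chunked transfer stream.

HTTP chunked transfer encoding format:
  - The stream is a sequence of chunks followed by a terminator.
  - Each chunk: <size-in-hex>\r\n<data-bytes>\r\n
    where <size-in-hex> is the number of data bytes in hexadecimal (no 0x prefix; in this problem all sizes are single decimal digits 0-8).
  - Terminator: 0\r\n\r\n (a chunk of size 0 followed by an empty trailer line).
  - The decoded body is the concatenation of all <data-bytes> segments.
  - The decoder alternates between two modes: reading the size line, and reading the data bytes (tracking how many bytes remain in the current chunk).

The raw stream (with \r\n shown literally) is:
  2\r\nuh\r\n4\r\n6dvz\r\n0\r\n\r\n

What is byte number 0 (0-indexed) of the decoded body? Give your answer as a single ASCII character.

Chunk 1: stream[0..1]='2' size=0x2=2, data at stream[3..5]='uh' -> body[0..2], body so far='uh'
Chunk 2: stream[7..8]='4' size=0x4=4, data at stream[10..14]='6dvz' -> body[2..6], body so far='uh6dvz'
Chunk 3: stream[16..17]='0' size=0 (terminator). Final body='uh6dvz' (6 bytes)
Body byte 0 = 'u'

Answer: u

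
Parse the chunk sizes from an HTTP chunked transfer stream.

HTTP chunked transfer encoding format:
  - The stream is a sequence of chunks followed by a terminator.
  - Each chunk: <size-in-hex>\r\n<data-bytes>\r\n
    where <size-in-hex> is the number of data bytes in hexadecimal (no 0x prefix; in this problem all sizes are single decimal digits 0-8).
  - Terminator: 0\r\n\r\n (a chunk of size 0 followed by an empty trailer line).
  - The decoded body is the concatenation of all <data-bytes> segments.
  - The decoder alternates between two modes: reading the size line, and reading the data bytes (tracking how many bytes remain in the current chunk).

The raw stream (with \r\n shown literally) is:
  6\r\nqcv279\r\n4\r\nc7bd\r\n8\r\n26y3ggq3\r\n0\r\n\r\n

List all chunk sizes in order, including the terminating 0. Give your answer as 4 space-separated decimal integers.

Chunk 1: stream[0..1]='6' size=0x6=6, data at stream[3..9]='qcv279' -> body[0..6], body so far='qcv279'
Chunk 2: stream[11..12]='4' size=0x4=4, data at stream[14..18]='c7bd' -> body[6..10], body so far='qcv279c7bd'
Chunk 3: stream[20..21]='8' size=0x8=8, data at stream[23..31]='26y3ggq3' -> body[10..18], body so far='qcv279c7bd26y3ggq3'
Chunk 4: stream[33..34]='0' size=0 (terminator). Final body='qcv279c7bd26y3ggq3' (18 bytes)

Answer: 6 4 8 0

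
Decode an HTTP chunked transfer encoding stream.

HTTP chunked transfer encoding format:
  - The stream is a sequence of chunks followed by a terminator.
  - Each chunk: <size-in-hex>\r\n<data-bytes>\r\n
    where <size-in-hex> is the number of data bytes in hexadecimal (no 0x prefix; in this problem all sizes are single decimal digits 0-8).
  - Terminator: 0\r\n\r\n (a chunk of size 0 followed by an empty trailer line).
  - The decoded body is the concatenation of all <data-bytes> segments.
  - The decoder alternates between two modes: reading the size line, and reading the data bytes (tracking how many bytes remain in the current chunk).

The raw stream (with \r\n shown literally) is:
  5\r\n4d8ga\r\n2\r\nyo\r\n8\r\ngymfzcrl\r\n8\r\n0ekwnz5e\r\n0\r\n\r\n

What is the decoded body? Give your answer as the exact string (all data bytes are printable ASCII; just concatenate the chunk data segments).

Chunk 1: stream[0..1]='5' size=0x5=5, data at stream[3..8]='4d8ga' -> body[0..5], body so far='4d8ga'
Chunk 2: stream[10..11]='2' size=0x2=2, data at stream[13..15]='yo' -> body[5..7], body so far='4d8gayo'
Chunk 3: stream[17..18]='8' size=0x8=8, data at stream[20..28]='gymfzcrl' -> body[7..15], body so far='4d8gayogymfzcrl'
Chunk 4: stream[30..31]='8' size=0x8=8, data at stream[33..41]='0ekwnz5e' -> body[15..23], body so far='4d8gayogymfzcrl0ekwnz5e'
Chunk 5: stream[43..44]='0' size=0 (terminator). Final body='4d8gayogymfzcrl0ekwnz5e' (23 bytes)

Answer: 4d8gayogymfzcrl0ekwnz5e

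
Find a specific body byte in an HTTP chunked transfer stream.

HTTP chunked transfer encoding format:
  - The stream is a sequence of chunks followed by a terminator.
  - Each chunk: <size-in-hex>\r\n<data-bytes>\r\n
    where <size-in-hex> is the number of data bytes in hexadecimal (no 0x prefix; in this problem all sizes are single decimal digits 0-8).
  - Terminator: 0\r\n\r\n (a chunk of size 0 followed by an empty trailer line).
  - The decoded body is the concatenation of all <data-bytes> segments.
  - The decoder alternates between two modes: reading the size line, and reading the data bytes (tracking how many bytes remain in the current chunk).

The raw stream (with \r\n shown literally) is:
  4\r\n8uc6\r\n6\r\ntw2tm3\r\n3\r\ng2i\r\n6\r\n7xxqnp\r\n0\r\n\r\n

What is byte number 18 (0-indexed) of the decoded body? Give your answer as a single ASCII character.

Chunk 1: stream[0..1]='4' size=0x4=4, data at stream[3..7]='8uc6' -> body[0..4], body so far='8uc6'
Chunk 2: stream[9..10]='6' size=0x6=6, data at stream[12..18]='tw2tm3' -> body[4..10], body so far='8uc6tw2tm3'
Chunk 3: stream[20..21]='3' size=0x3=3, data at stream[23..26]='g2i' -> body[10..13], body so far='8uc6tw2tm3g2i'
Chunk 4: stream[28..29]='6' size=0x6=6, data at stream[31..37]='7xxqnp' -> body[13..19], body so far='8uc6tw2tm3g2i7xxqnp'
Chunk 5: stream[39..40]='0' size=0 (terminator). Final body='8uc6tw2tm3g2i7xxqnp' (19 bytes)
Body byte 18 = 'p'

Answer: p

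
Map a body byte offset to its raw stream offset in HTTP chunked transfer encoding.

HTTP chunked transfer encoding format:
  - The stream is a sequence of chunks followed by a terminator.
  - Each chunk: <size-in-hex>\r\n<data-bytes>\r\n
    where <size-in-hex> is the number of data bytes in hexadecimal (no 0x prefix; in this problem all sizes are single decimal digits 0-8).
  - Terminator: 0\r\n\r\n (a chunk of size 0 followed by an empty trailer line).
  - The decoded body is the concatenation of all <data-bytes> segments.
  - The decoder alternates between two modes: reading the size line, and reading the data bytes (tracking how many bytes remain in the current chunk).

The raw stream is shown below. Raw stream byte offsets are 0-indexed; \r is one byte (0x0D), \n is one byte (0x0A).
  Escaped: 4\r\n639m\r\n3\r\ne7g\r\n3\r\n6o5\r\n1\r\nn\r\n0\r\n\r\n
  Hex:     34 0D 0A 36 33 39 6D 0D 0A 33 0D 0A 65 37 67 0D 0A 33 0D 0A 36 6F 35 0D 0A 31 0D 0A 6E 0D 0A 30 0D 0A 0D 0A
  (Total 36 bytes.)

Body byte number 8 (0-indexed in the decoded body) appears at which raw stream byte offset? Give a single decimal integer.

Answer: 21

Derivation:
Chunk 1: stream[0..1]='4' size=0x4=4, data at stream[3..7]='639m' -> body[0..4], body so far='639m'
Chunk 2: stream[9..10]='3' size=0x3=3, data at stream[12..15]='e7g' -> body[4..7], body so far='639me7g'
Chunk 3: stream[17..18]='3' size=0x3=3, data at stream[20..23]='6o5' -> body[7..10], body so far='639me7g6o5'
Chunk 4: stream[25..26]='1' size=0x1=1, data at stream[28..29]='n' -> body[10..11], body so far='639me7g6o5n'
Chunk 5: stream[31..32]='0' size=0 (terminator). Final body='639me7g6o5n' (11 bytes)
Body byte 8 at stream offset 21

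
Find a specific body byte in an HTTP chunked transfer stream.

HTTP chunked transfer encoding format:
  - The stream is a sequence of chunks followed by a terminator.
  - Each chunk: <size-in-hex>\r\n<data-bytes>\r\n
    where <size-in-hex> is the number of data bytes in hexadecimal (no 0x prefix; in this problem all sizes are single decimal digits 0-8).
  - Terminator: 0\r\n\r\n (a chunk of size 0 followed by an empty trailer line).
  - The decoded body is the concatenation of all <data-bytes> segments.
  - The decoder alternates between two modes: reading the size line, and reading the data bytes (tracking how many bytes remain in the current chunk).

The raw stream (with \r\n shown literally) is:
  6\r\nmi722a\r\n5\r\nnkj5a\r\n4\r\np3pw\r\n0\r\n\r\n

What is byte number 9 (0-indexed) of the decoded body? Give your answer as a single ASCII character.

Chunk 1: stream[0..1]='6' size=0x6=6, data at stream[3..9]='mi722a' -> body[0..6], body so far='mi722a'
Chunk 2: stream[11..12]='5' size=0x5=5, data at stream[14..19]='nkj5a' -> body[6..11], body so far='mi722ankj5a'
Chunk 3: stream[21..22]='4' size=0x4=4, data at stream[24..28]='p3pw' -> body[11..15], body so far='mi722ankj5ap3pw'
Chunk 4: stream[30..31]='0' size=0 (terminator). Final body='mi722ankj5ap3pw' (15 bytes)
Body byte 9 = '5'

Answer: 5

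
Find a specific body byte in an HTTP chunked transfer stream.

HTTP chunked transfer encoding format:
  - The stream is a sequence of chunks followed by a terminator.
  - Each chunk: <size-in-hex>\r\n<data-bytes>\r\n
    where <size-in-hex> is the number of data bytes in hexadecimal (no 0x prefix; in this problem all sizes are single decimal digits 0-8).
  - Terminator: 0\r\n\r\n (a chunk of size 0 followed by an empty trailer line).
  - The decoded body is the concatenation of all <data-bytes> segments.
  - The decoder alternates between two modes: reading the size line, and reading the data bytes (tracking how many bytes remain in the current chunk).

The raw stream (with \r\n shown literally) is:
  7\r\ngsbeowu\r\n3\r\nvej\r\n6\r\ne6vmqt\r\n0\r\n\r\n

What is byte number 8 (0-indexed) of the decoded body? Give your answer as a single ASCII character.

Answer: e

Derivation:
Chunk 1: stream[0..1]='7' size=0x7=7, data at stream[3..10]='gsbeowu' -> body[0..7], body so far='gsbeowu'
Chunk 2: stream[12..13]='3' size=0x3=3, data at stream[15..18]='vej' -> body[7..10], body so far='gsbeowuvej'
Chunk 3: stream[20..21]='6' size=0x6=6, data at stream[23..29]='e6vmqt' -> body[10..16], body so far='gsbeowuveje6vmqt'
Chunk 4: stream[31..32]='0' size=0 (terminator). Final body='gsbeowuveje6vmqt' (16 bytes)
Body byte 8 = 'e'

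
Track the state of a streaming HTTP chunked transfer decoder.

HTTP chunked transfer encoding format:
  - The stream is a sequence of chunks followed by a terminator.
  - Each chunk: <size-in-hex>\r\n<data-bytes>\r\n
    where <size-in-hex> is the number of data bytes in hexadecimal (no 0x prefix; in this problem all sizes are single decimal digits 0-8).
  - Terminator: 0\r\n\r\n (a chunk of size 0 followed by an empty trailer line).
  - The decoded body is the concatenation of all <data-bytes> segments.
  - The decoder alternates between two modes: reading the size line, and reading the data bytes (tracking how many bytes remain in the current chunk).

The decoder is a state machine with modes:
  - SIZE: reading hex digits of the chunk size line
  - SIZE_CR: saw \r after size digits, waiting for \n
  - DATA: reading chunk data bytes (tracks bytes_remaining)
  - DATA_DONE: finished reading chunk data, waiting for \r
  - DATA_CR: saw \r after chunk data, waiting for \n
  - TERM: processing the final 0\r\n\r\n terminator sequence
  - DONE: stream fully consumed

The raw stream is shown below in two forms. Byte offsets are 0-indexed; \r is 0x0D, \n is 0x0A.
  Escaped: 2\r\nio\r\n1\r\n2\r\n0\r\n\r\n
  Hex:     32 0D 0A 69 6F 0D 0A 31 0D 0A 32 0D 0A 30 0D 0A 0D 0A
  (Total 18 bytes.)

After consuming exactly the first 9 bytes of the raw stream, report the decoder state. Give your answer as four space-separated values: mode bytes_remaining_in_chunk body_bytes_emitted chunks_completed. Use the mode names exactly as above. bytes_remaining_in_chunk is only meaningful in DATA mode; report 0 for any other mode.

Answer: SIZE_CR 0 2 1

Derivation:
Byte 0 = '2': mode=SIZE remaining=0 emitted=0 chunks_done=0
Byte 1 = 0x0D: mode=SIZE_CR remaining=0 emitted=0 chunks_done=0
Byte 2 = 0x0A: mode=DATA remaining=2 emitted=0 chunks_done=0
Byte 3 = 'i': mode=DATA remaining=1 emitted=1 chunks_done=0
Byte 4 = 'o': mode=DATA_DONE remaining=0 emitted=2 chunks_done=0
Byte 5 = 0x0D: mode=DATA_CR remaining=0 emitted=2 chunks_done=0
Byte 6 = 0x0A: mode=SIZE remaining=0 emitted=2 chunks_done=1
Byte 7 = '1': mode=SIZE remaining=0 emitted=2 chunks_done=1
Byte 8 = 0x0D: mode=SIZE_CR remaining=0 emitted=2 chunks_done=1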